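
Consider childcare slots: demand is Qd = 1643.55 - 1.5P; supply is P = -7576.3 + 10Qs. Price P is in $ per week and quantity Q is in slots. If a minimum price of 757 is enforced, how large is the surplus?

Surplus = 325.28

In direct form, Qs = 757.63 + 0.1P.
Evaluating both curves at the floor price 757 gives Qd = 508.05, Qs = 833.33.
Surplus = Qs - Qd = 833.33 - 508.05 = 325.28.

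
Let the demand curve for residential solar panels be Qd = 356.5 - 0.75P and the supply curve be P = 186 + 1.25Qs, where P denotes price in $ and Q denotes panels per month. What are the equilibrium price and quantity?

P* = 326, Q* = 112

Inverting to quantity form: Qs = -148.8 + 0.8P.
Equating demand and supply, 356.5 - 0.75P = -148.8 + 0.8P gives 1.55P = 505.3, so P* = 326.
From the demand curve, Q* = 356.5 - 0.75(326) = 112.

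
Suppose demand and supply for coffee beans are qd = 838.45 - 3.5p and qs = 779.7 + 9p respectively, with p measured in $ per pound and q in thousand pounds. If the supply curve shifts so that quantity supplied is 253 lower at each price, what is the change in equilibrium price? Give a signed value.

The market clears where 838.45 - 3.5p = 779.7 + 9p. Rearranging, 12.5p = 58.75, hence p* = 4.7.
From the demand curve, q* = 838.45 - 3.5(4.7) = 822.
After the shift, supply is qs = 526.7 + 9p.
The new intersection has 311.75 = 12.5p, i.e. p = 24.94, q = 751.16.
Δp = 24.94 - 4.7 = 20.24.

Δp = 20.24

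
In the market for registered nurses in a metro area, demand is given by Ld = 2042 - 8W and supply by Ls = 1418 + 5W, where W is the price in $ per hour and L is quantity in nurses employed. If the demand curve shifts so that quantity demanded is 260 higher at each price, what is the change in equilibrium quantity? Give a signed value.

ΔL = 100

At equilibrium Ld = Ls, so 2042 - 8W = 1418 + 5W; collecting terms, 624 = 13W and W* = 48.
Substitute back: L* = 2042 - 8(48) = 1658.
After the shift, demand is Ld = 2302 - 8W.
Re-solving, 13W = 884 gives W = 68 and L = 1758.
ΔL = 1758 - 1658 = 100.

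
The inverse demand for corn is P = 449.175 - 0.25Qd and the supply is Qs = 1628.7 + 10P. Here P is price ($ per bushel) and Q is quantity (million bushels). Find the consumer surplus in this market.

Consumer surplus = 382243.96125

Rewriting in direct form: Qd = 1796.7 - 4P.
Equating demand and supply, 1796.7 - 4P = 1628.7 + 10P gives 14P = 168, so P* = 12.
Plugging P* into demand: Q* = 1796.7 - 4(12) = 1748.7.
Demand choke price (Qd = 0): P = 1796.7/4 = 449.175. Consumer surplus = ½ × (449.175 - 12) × 1748.7 = 382243.96125.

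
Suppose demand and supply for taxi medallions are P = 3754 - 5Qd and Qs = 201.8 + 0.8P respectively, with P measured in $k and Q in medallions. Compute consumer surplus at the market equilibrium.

Rewriting in direct form: Qd = 750.8 - 0.2P.
At equilibrium Qd = Qs, so 750.8 - 0.2P = 201.8 + 0.8P; collecting terms, 549 = P and P* = 549.
Plugging P* into demand: Q* = 750.8 - 0.2(549) = 641.
Demand choke price (Qd = 0): P = 750.8/0.2 = 3754. Consumer surplus = ½ × (3754 - 549) × 641 = 1027202.5.

Consumer surplus = 1027202.5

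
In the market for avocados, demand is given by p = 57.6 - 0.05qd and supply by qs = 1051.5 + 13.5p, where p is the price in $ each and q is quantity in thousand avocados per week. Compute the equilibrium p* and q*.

Inverting to quantity form: qd = 1152 - 20p.
At equilibrium qd = qs, so 1152 - 20p = 1051.5 + 13.5p; collecting terms, 100.5 = 33.5p and p* = 3.
From the demand curve, q* = 1152 - 20(3) = 1092.

p* = 3, q* = 1092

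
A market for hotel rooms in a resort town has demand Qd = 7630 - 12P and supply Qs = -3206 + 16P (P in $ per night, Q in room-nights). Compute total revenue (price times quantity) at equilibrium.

The market clears where 7630 - 12P = -3206 + 16P. Rearranging, 28P = 10836, hence P* = 387.
Then Q* = 7630 - 12(387) = 2986.
Total revenue = P* × Q* = 387 × 2986 = 1155582.

Total revenue = 1155582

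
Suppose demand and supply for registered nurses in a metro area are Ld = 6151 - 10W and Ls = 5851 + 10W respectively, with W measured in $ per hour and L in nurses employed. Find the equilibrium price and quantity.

The market clears where 6151 - 10W = 5851 + 10W. Rearranging, 20W = 300, hence W* = 15.
Plugging W* into demand: L* = 6151 - 10(15) = 6001.

W* = 15, L* = 6001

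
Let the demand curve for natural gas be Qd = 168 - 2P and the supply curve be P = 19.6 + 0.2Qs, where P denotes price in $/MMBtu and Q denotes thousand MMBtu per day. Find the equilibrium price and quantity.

P* = 38, Q* = 92

In direct form, Qs = -98 + 5P.
Set Qd = Qs: 168 - 2P = -98 + 5P, so 266 = 7P and P* = 38.
Substitute back: Q* = 168 - 2(38) = 92.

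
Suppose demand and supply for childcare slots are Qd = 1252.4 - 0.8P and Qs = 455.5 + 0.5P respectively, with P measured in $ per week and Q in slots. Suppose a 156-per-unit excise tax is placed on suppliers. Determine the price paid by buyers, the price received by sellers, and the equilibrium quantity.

With a tax of 156 on suppliers, they supply based on the net price P_s = P_b - 156, so Qs = 377.5 + 0.5P_b.
Equate demand and the shifted supply: 1252.4 - 0.8P_b = 377.5 + 0.5P_b, giving 1.3P_b = 874.9, so P_b = 673.
So P_s = 517 and the quantity traded is Q = 1252.4 - 0.8(673) = 714.

P_b = 673, P_s = 517, Q = 714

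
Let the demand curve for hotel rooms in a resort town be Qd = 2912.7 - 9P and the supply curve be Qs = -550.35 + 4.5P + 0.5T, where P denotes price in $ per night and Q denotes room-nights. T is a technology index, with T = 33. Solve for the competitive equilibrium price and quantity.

P* = 255.3, Q* = 615

With T = 33, supply is Qs = -533.85 + 4.5P.
Set Qd = Qs: 2912.7 - 9P = -533.85 + 4.5P, so 3446.55 = 13.5P and P* = 255.3.
From the demand curve, Q* = 2912.7 - 9(255.3) = 615.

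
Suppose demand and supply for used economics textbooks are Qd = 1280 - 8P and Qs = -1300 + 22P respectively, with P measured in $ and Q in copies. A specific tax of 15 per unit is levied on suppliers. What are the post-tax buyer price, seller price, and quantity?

With a tax of 15 on suppliers, they supply based on the net price P_s = P_b - 15, so Qs = -1630 + 22P_b.
Set Qd = Qs: 1280 - 8P_b = -1630 + 22P_b, so 2910 = 30P_b and P_b = 97.
So P_s = 82 and the quantity traded is Q = 1280 - 8(97) = 504.

P_b = 97, P_s = 82, Q = 504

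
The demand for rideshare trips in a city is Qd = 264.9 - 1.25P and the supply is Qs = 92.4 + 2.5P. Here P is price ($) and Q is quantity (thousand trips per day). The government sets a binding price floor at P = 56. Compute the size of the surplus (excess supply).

With P fixed at 56, quantity demanded is 194.9 and quantity supplied is 232.4.
Surplus = Qs - Qd = 232.4 - 194.9 = 37.5.

Surplus = 37.5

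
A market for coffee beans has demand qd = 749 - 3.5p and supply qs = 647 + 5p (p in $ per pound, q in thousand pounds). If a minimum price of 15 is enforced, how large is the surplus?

With p fixed at 15, quantity demanded is 696.5 and quantity supplied is 722.
Surplus = qs - qd = 722 - 696.5 = 25.5.

Surplus = 25.5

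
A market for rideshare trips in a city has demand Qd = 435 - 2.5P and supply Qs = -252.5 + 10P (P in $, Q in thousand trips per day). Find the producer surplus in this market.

Producer surplus = 4425.3125

Set Qd = Qs: 435 - 2.5P = -252.5 + 10P, so 687.5 = 12.5P and P* = 55.
From the demand curve, Q* = 435 - 2.5(55) = 297.5.
Supply choke price (Qs = 0): P = 25.25. Producer surplus = ½ × (55 - 25.25) × 297.5 = 4425.3125.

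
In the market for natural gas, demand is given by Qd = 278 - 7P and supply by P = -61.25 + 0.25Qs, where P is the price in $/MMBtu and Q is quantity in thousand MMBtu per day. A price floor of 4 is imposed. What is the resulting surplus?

Rewriting in direct form: Qs = 245 + 4P.
At P = 4: Qd = 250 and Qs = 261.
Surplus = Qs - Qd = 261 - 250 = 11.

Surplus = 11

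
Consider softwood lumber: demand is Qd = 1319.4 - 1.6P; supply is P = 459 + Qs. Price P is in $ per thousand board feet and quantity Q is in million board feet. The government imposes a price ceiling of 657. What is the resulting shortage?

Rewriting in direct form: Qs = -459 + P.
With P fixed at 657, quantity demanded is 268.2 and quantity supplied is 198.
Shortage = Qd - Qs = 268.2 - 198 = 70.2.

Shortage = 70.2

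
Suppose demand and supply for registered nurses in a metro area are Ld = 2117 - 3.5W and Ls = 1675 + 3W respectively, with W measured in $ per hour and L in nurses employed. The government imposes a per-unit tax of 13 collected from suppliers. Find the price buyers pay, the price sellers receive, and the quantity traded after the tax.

With a tax of 13 on suppliers, they supply based on the net price W_s = W_b - 13, so Ls = 1636 + 3W_b.
Market clearing requires 2117 - 3.5W_b = 1636 + 3W_b; hence 481 = 6.5W_b and W_b = 74.
Then W_s = 74 - 13 = 61 and L = 2117 - 3.5(74) = 1858.

W_b = 74, W_s = 61, L = 1858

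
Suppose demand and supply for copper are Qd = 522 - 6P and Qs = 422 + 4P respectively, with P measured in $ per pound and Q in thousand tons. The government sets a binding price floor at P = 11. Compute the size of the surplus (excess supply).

Surplus = 10

With P fixed at 11, quantity demanded is 456 and quantity supplied is 466.
Surplus = Qs - Qd = 466 - 456 = 10.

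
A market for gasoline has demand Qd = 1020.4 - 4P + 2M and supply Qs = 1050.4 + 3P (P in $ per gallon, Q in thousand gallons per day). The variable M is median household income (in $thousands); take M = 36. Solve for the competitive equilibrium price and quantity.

P* = 6, Q* = 1068.4

With M = 36, demand is Qd = 1092.4 - 4P.
Equating demand and supply, 1092.4 - 4P = 1050.4 + 3P gives 7P = 42, so P* = 6.
Then Q* = 1092.4 - 4(6) = 1068.4.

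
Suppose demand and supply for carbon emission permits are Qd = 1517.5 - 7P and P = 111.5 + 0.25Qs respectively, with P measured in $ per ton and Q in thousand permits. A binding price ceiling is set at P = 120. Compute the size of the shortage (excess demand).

Shortage = 643.5

Rewriting in direct form: Qs = -446 + 4P.
Evaluating both curves at the ceiling price 120 gives Qd = 677.5, Qs = 34.
Shortage = Qd - Qs = 677.5 - 34 = 643.5.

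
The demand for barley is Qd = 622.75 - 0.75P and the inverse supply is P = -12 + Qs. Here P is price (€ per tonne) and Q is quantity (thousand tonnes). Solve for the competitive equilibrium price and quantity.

Solving each curve for Q: Qs = 12 + P.
The market clears where 622.75 - 0.75P = 12 + P. Rearranging, 1.75P = 610.75, hence P* = 349.
Substitute back: Q* = 622.75 - 0.75(349) = 361.

P* = 349, Q* = 361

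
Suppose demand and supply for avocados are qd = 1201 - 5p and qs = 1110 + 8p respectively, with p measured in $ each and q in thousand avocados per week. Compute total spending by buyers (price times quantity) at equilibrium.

Total spending by buyers = 8162

Equating demand and supply, 1201 - 5p = 1110 + 8p gives 13p = 91, so p* = 7.
Then q* = 1201 - 5(7) = 1166.
Total spending by buyers = p* × q* = 7 × 1166 = 8162.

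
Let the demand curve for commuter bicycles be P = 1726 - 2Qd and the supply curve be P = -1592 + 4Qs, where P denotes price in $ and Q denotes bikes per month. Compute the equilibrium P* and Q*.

P* = 620, Q* = 553

In direct form, Qd = 863 - 0.5P and Qs = 398 + 0.25P.
At equilibrium Qd = Qs, so 863 - 0.5P = 398 + 0.25P; collecting terms, 465 = 0.75P and P* = 620.
Plugging P* into demand: Q* = 863 - 0.5(620) = 553.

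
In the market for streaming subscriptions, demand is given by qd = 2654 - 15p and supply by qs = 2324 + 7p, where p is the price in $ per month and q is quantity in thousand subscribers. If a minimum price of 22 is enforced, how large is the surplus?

Surplus = 154

With p fixed at 22, quantity demanded is 2324 and quantity supplied is 2478.
Surplus = qs - qd = 2478 - 2324 = 154.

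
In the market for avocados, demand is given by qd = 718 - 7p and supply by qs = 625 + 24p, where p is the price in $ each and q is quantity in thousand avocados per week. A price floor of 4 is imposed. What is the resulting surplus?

At p = 4: qd = 690 and qs = 721.
Surplus = qs - qd = 721 - 690 = 31.

Surplus = 31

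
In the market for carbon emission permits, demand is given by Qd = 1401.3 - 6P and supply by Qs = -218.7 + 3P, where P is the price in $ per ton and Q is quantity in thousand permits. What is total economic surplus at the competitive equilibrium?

Total surplus = 25808.4225

Equating demand and supply, 1401.3 - 6P = -218.7 + 3P gives 9P = 1620, so P* = 180.
Substitute back: Q* = 1401.3 - 6(180) = 321.3.
Demand choke price = 233.55; supply choke price = 72.9. CS = ½(233.55 - 180)(321.3) = 8602.8075; PS = ½(180 - 72.9)(321.3) = 17205.615. Total surplus = 25808.4225.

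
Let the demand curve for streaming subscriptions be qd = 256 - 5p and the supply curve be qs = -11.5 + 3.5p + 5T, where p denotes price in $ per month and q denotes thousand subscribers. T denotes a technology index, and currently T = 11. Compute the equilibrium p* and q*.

p* = 25, q* = 131

With T = 11, supply is qs = 43.5 + 3.5p.
At equilibrium qd = qs, so 256 - 5p = 43.5 + 3.5p; collecting terms, 212.5 = 8.5p and p* = 25.
Plugging p* into demand: q* = 256 - 5(25) = 131.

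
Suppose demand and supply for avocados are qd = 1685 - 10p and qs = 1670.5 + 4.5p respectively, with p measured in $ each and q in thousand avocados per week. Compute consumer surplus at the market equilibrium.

Consumer surplus = 140281.25

The market clears where 1685 - 10p = 1670.5 + 4.5p. Rearranging, 14.5p = 14.5, hence p* = 1.
Substitute back: q* = 1685 - 10(1) = 1675.
Demand choke price (qd = 0): p = 1685/10 = 168.5. Consumer surplus = ½ × (168.5 - 1) × 1675 = 140281.25.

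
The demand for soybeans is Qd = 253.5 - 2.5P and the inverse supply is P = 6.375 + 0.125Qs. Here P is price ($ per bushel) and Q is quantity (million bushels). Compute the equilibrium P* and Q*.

P* = 29, Q* = 181

Rewriting in direct form: Qs = -51 + 8P.
At equilibrium Qd = Qs, so 253.5 - 2.5P = -51 + 8P; collecting terms, 304.5 = 10.5P and P* = 29.
From the demand curve, Q* = 253.5 - 2.5(29) = 181.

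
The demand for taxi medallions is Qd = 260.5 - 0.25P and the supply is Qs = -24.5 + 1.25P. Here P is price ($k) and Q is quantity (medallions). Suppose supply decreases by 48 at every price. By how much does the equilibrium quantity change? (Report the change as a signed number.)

The market clears where 260.5 - 0.25P = -24.5 + 1.25P. Rearranging, 1.5P = 285, hence P* = 190.
Plugging P* into demand: Q* = 260.5 - 0.25(190) = 213.
After the shift, supply is Qs = -72.5 + 1.25P.
The new intersection has 333 = 1.5P, i.e. P = 222, Q = 205.
ΔQ = 205 - 213 = -8.

ΔQ = -8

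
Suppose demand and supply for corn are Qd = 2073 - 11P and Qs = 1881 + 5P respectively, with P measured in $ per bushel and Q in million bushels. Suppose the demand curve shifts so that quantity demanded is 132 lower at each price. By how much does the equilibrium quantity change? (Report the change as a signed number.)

ΔQ = -41.25

Set Qd = Qs: 2073 - 11P = 1881 + 5P, so 192 = 16P and P* = 12.
Substitute back: Q* = 2073 - 11(12) = 1941.
After the shift, demand is Qd = 1941 - 11P.
New equilibrium: 60 = 16P, so P = 3.75 and Q = 1899.75.
ΔQ = 1899.75 - 1941 = -41.25.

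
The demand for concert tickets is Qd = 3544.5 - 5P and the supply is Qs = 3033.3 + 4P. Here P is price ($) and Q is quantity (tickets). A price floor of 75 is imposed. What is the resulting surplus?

Surplus = 163.8

Evaluating both curves at the floor price 75 gives Qd = 3169.5, Qs = 3333.3.
Surplus = Qs - Qd = 3333.3 - 3169.5 = 163.8.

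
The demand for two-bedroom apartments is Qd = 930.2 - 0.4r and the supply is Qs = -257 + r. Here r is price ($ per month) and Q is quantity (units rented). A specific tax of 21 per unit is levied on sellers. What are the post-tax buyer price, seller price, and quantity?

r_b = 863, r_s = 842, Q = 585

With a tax of 21 on sellers, they supply based on the net price r_s = r_b - 21, so Qs = -278 + r_b.
Market clearing requires 930.2 - 0.4r_b = -278 + r_b; hence 1208.2 = 1.4r_b and r_b = 863.
Then r_s = 863 - 21 = 842 and Q = 930.2 - 0.4(863) = 585.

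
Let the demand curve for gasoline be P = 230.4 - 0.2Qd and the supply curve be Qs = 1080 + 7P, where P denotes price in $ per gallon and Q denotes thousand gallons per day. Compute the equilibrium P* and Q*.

In direct form, Qd = 1152 - 5P.
The market clears where 1152 - 5P = 1080 + 7P. Rearranging, 12P = 72, hence P* = 6.
Then Q* = 1152 - 5(6) = 1122.

P* = 6, Q* = 1122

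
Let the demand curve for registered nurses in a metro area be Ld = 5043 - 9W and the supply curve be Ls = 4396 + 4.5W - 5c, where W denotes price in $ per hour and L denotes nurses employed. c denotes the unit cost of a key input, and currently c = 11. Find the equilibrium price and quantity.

With c = 11, supply is Ls = 4341 + 4.5W.
Set Ld = Ls: 5043 - 9W = 4341 + 4.5W, so 702 = 13.5W and W* = 52.
Plugging W* into demand: L* = 5043 - 9(52) = 4575.

W* = 52, L* = 4575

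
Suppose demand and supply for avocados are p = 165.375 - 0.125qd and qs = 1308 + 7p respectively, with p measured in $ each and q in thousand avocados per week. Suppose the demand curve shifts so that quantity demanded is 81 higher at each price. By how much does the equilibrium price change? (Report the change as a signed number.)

Rewriting in direct form: qd = 1323 - 8p.
Equating demand and supply, 1323 - 8p = 1308 + 7p gives 15p = 15, so p* = 1.
Plugging p* into demand: q* = 1323 - 8(1) = 1315.
After the shift, demand is qd = 1404 - 8p.
New equilibrium: 96 = 15p, so p = 6.4 and q = 1352.8.
Δp = 6.4 - 1 = 5.4.

Δp = 5.4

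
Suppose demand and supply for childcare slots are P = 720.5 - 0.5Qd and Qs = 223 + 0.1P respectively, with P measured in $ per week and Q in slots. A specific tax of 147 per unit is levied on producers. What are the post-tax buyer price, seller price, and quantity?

Solving each curve for Q: Qd = 1441 - 2P.
The tax drives a wedge P_b - P_s = 147. Substituting P_s = P_b - 147 into supply: Qs = 208.3 + 0.1P_b.
Market clearing requires 1441 - 2P_b = 208.3 + 0.1P_b; hence 1232.7 = 2.1P_b and P_b = 587.
Then P_s = 587 - 147 = 440 and Q = 1441 - 2(587) = 267.

P_b = 587, P_s = 440, Q = 267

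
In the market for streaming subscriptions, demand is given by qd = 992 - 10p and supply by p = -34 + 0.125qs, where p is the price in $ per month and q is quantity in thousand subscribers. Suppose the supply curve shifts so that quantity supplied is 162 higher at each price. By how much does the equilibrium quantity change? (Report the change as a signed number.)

Δq = 90

Inverting to quantity form: qs = 272 + 8p.
At equilibrium qd = qs, so 992 - 10p = 272 + 8p; collecting terms, 720 = 18p and p* = 40.
Then q* = 992 - 10(40) = 592.
After the shift, supply is qs = 434 + 8p.
New equilibrium: 558 = 18p, so p = 31 and q = 682.
Δq = 682 - 592 = 90.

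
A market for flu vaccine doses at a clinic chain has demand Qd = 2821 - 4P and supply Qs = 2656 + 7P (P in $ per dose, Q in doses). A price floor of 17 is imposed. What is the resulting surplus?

Surplus = 22

At P = 17: Qd = 2753 and Qs = 2775.
Surplus = Qs - Qd = 2775 - 2753 = 22.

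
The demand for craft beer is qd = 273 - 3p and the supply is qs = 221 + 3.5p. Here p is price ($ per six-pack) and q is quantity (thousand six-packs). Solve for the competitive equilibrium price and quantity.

The market clears where 273 - 3p = 221 + 3.5p. Rearranging, 6.5p = 52, hence p* = 8.
Then q* = 273 - 3(8) = 249.

p* = 8, q* = 249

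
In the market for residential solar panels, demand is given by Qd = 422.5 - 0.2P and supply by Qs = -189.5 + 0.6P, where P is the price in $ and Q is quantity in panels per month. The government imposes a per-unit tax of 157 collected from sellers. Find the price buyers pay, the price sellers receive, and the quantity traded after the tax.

P_b = 882.75, P_s = 725.75, Q = 245.95

With a tax of 157 on sellers, they supply based on the net price P_s = P_b - 157, so Qs = -283.7 + 0.6P_b.
Set Qd = Qs: 422.5 - 0.2P_b = -283.7 + 0.6P_b, so 706.2 = 0.8P_b and P_b = 882.75.
Then P_s = 882.75 - 157 = 725.75 and Q = 422.5 - 0.2(882.75) = 245.95.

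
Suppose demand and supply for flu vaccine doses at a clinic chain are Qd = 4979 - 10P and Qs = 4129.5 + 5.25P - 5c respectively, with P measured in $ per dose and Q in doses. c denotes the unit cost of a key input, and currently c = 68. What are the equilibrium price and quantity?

With c = 68, supply is Qs = 3789.5 + 5.25P.
Set Qd = Qs: 4979 - 10P = 3789.5 + 5.25P, so 1189.5 = 15.25P and P* = 78.
Substitute back: Q* = 4979 - 10(78) = 4199.

P* = 78, Q* = 4199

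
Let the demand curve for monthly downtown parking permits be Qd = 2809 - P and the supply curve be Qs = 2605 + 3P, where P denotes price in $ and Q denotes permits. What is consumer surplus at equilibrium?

The market clears where 2809 - P = 2605 + 3P. Rearranging, 4P = 204, hence P* = 51.
From the demand curve, Q* = 2809 - 51 = 2758.
Demand choke price (Qd = 0): P = 2809. Consumer surplus = ½ × (2809 - 51) × 2758 = 3803282.

Consumer surplus = 3803282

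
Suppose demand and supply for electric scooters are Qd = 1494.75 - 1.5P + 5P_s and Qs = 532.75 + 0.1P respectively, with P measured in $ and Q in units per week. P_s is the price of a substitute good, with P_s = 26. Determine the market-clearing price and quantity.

P* = 682.5, Q* = 601

With P_s = 26, demand is Qd = 1624.75 - 1.5P.
The market clears where 1624.75 - 1.5P = 532.75 + 0.1P. Rearranging, 1.6P = 1092, hence P* = 682.5.
From the demand curve, Q* = 1624.75 - 1.5(682.5) = 601.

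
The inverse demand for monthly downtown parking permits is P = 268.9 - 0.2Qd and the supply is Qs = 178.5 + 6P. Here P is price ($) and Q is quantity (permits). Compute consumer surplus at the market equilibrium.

In direct form, Qd = 1344.5 - 5P.
Set Qd = Qs: 1344.5 - 5P = 178.5 + 6P, so 1166 = 11P and P* = 106.
Then Q* = 1344.5 - 5(106) = 814.5.
Demand choke price (Qd = 0): P = 1344.5/5 = 268.9. Consumer surplus = ½ × (268.9 - 106) × 814.5 = 66341.025.

Consumer surplus = 66341.025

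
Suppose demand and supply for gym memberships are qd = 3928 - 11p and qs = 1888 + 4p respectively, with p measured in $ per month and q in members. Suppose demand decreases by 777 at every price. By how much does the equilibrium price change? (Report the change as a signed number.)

Δp = -51.8

At equilibrium qd = qs, so 3928 - 11p = 1888 + 4p; collecting terms, 2040 = 15p and p* = 136.
Plugging p* into demand: q* = 3928 - 11(136) = 2432.
After the shift, demand is qd = 3151 - 11p.
The new intersection has 1263 = 15p, i.e. p = 84.2, q = 2224.8.
Δp = 84.2 - 136 = -51.8.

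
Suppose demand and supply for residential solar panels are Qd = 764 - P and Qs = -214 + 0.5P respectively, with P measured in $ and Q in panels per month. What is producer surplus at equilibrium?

Set Qd = Qs: 764 - P = -214 + 0.5P, so 978 = 1.5P and P* = 652.
Then Q* = 764 - 652 = 112.
Supply choke price (Qs = 0): P = 428. Producer surplus = ½ × (652 - 428) × 112 = 12544.

Producer surplus = 12544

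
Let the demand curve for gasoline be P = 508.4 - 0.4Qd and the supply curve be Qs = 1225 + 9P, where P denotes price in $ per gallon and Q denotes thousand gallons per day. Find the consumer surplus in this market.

Consumer surplus = 318024.2

In direct form, Qd = 1271 - 2.5P.
At equilibrium Qd = Qs, so 1271 - 2.5P = 1225 + 9P; collecting terms, 46 = 11.5P and P* = 4.
Then Q* = 1271 - 2.5(4) = 1261.
Demand choke price (Qd = 0): P = 1271/2.5 = 508.4. Consumer surplus = ½ × (508.4 - 4) × 1261 = 318024.2.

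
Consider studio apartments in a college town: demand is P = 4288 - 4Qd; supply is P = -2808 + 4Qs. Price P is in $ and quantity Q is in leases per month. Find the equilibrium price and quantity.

Solving each curve for Q: Qd = 1072 - 0.25P and Qs = 702 + 0.25P.
Set Qd = Qs: 1072 - 0.25P = 702 + 0.25P, so 370 = 0.5P and P* = 740.
From the demand curve, Q* = 1072 - 0.25(740) = 887.

P* = 740, Q* = 887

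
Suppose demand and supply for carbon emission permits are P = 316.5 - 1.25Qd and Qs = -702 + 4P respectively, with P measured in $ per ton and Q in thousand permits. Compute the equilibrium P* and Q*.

P* = 199, Q* = 94

Solving each curve for Q: Qd = 253.2 - 0.8P.
The market clears where 253.2 - 0.8P = -702 + 4P. Rearranging, 4.8P = 955.2, hence P* = 199.
Substitute back: Q* = 253.2 - 0.8(199) = 94.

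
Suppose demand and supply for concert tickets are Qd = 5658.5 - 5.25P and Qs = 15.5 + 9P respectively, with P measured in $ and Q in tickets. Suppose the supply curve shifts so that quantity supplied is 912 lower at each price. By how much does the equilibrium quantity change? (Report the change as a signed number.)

Set Qd = Qs: 5658.5 - 5.25P = 15.5 + 9P, so 5643 = 14.25P and P* = 396.
Substitute back: Q* = 5658.5 - 5.25(396) = 3579.5.
After the shift, supply is Qs = -896.5 + 9P.
New equilibrium: 6555 = 14.25P, so P = 460 and Q = 3243.5.
ΔQ = 3243.5 - 3579.5 = -336.

ΔQ = -336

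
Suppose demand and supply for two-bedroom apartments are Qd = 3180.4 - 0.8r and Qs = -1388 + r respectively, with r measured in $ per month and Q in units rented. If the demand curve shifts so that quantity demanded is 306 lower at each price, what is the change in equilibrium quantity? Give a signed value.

ΔQ = -170

At equilibrium Qd = Qs, so 3180.4 - 0.8r = -1388 + r; collecting terms, 4568.4 = 1.8r and r* = 2538.
Plugging r* into demand: Q* = 3180.4 - 0.8(2538) = 1150.
After the shift, demand is Qd = 2874.4 - 0.8r.
New equilibrium: 4262.4 = 1.8r, so r = 2368 and Q = 980.
ΔQ = 980 - 1150 = -170.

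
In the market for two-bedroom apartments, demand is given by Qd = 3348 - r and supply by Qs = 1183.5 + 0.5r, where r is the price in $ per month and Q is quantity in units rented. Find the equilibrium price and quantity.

The market clears where 3348 - r = 1183.5 + 0.5r. Rearranging, 1.5r = 2164.5, hence r* = 1443.
Then Q* = 3348 - 1443 = 1905.

r* = 1443, Q* = 1905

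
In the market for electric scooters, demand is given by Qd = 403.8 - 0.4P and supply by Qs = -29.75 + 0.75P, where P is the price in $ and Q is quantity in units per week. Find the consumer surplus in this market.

Consumer surplus = 80011.25

Equating demand and supply, 403.8 - 0.4P = -29.75 + 0.75P gives 1.15P = 433.55, so P* = 377.
Substitute back: Q* = 403.8 - 0.4(377) = 253.
Demand choke price (Qd = 0): P = 403.8/0.4 = 1009.5. Consumer surplus = ½ × (1009.5 - 377) × 253 = 80011.25.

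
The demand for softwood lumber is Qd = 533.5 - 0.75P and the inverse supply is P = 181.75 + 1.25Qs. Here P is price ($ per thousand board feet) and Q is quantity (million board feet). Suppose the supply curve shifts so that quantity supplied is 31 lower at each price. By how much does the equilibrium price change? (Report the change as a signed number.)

ΔP = 20

Rewriting in direct form: Qs = -145.4 + 0.8P.
Set Qd = Qs: 533.5 - 0.75P = -145.4 + 0.8P, so 678.9 = 1.55P and P* = 438.
Substitute back: Q* = 533.5 - 0.75(438) = 205.
After the shift, supply is Qs = -176.4 + 0.8P.
Re-solving, 1.55P = 709.9 gives P = 458 and Q = 190.
ΔP = 458 - 438 = 20.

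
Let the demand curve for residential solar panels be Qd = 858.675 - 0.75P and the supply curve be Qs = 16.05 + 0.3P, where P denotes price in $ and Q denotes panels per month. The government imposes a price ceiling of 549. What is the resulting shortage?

Evaluating both curves at the ceiling price 549 gives Qd = 446.925, Qs = 180.75.
Shortage = Qd - Qs = 446.925 - 180.75 = 266.175.

Shortage = 266.175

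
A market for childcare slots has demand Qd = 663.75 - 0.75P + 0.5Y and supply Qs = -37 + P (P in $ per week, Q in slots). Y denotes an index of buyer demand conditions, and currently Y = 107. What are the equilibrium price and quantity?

P* = 431, Q* = 394

With Y = 107, demand is Qd = 717.25 - 0.75P.
Set Qd = Qs: 717.25 - 0.75P = -37 + P, so 754.25 = 1.75P and P* = 431.
From the demand curve, Q* = 717.25 - 0.75(431) = 394.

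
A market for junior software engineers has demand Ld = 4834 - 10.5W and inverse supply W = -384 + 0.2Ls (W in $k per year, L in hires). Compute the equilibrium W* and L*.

W* = 188, L* = 2860

Inverting to quantity form: Ls = 1920 + 5W.
At equilibrium Ld = Ls, so 4834 - 10.5W = 1920 + 5W; collecting terms, 2914 = 15.5W and W* = 188.
From the demand curve, L* = 4834 - 10.5(188) = 2860.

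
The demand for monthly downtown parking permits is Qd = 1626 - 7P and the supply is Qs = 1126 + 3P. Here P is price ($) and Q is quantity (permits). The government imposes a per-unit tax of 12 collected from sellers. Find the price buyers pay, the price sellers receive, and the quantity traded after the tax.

P_b = 53.6, P_s = 41.6, Q = 1250.8

With a tax of 12 on sellers, they supply based on the net price P_s = P_b - 12, so Qs = 1090 + 3P_b.
Set Qd = Qs: 1626 - 7P_b = 1090 + 3P_b, so 536 = 10P_b and P_b = 53.6.
Then P_s = 53.6 - 12 = 41.6 and Q = 1626 - 7(53.6) = 1250.8.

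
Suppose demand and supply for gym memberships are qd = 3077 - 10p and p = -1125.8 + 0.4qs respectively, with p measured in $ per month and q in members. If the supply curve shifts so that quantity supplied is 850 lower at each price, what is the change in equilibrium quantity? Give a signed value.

Inverting to quantity form: qs = 2814.5 + 2.5p.
At equilibrium qd = qs, so 3077 - 10p = 2814.5 + 2.5p; collecting terms, 262.5 = 12.5p and p* = 21.
Substitute back: q* = 3077 - 10(21) = 2867.
After the shift, supply is qs = 1964.5 + 2.5p.
Re-solving, 12.5p = 1112.5 gives p = 89 and q = 2187.
Δq = 2187 - 2867 = -680.

Δq = -680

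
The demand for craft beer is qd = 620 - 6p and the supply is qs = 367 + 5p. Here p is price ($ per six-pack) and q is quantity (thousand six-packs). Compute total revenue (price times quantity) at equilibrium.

Total revenue = 11086

Set qd = qs: 620 - 6p = 367 + 5p, so 253 = 11p and p* = 23.
Plugging p* into demand: q* = 620 - 6(23) = 482.
Total revenue = p* × q* = 23 × 482 = 11086.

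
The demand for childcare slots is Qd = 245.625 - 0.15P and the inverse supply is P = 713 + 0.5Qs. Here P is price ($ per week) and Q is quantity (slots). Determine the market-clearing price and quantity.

Solving each curve for Q: Qs = -1426 + 2P.
At equilibrium Qd = Qs, so 245.625 - 0.15P = -1426 + 2P; collecting terms, 1671.625 = 2.15P and P* = 777.5.
Plugging P* into demand: Q* = 245.625 - 0.15(777.5) = 129.

P* = 777.5, Q* = 129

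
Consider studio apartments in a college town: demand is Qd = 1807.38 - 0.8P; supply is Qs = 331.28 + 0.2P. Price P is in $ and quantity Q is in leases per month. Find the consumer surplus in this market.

Equating demand and supply, 1807.38 - 0.8P = 331.28 + 0.2P gives P = 1476.1, so P* = 1476.1.
Plugging P* into demand: Q* = 1807.38 - 0.8(1476.1) = 626.5.
Demand choke price (Qd = 0): P = 1807.38/0.8 = 2259.225. Consumer surplus = ½ × (2259.225 - 1476.1) × 626.5 = 245313.90625.

Consumer surplus = 245313.90625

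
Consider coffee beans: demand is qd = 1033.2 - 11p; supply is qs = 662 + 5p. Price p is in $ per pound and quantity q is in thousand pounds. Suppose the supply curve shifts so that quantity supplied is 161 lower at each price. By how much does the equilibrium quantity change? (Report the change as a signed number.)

Δq = -110.6875

The market clears where 1033.2 - 11p = 662 + 5p. Rearranging, 16p = 371.2, hence p* = 23.2.
Plugging p* into demand: q* = 1033.2 - 11(23.2) = 778.
After the shift, supply is qs = 501 + 5p.
The new intersection has 532.2 = 16p, i.e. p = 33.2625, q = 667.3125.
Δq = 667.3125 - 778 = -110.6875.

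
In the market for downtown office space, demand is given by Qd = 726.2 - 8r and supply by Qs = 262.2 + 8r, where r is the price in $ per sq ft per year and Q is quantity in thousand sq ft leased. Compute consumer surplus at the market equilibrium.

Equating demand and supply, 726.2 - 8r = 262.2 + 8r gives 16r = 464, so r* = 29.
Substitute back: Q* = 726.2 - 8(29) = 494.2.
Demand choke price (Qd = 0): r = 726.2/8 = 90.775. Consumer surplus = ½ × (90.775 - 29) × 494.2 = 15264.6025.

Consumer surplus = 15264.6025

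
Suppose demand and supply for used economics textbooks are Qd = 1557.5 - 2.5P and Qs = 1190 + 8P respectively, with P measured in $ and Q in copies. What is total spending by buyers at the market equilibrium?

The market clears where 1557.5 - 2.5P = 1190 + 8P. Rearranging, 10.5P = 367.5, hence P* = 35.
Plugging P* into demand: Q* = 1557.5 - 2.5(35) = 1470.
Total spending by buyers = P* × Q* = 35 × 1470 = 51450.

Total spending by buyers = 51450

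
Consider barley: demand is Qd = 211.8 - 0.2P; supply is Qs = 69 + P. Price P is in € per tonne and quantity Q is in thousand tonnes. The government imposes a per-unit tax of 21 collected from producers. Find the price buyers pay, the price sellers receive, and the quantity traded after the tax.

P_b = 136.5, P_s = 115.5, Q = 184.5

Producers keep P_s = P_b - 21 per unit, so supply in terms of the buyer price is Qs = 48 + P_b.
Equate demand and the shifted supply: 211.8 - 0.2P_b = 48 + P_b, giving 1.2P_b = 163.8, so P_b = 136.5.
So P_s = 115.5 and the quantity traded is Q = 211.8 - 0.2(136.5) = 184.5.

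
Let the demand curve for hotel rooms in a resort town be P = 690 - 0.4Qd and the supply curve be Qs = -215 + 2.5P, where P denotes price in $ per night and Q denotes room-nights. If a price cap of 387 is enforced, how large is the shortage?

Rewriting in direct form: Qd = 1725 - 2.5P.
At P = 387: Qd = 757.5 and Qs = 752.5.
Shortage = Qd - Qs = 757.5 - 752.5 = 5.

Shortage = 5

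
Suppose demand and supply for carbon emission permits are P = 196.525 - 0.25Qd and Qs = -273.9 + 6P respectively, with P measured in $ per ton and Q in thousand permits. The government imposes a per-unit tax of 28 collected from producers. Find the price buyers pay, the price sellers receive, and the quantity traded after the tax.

P_b = 122.8, P_s = 94.8, Q = 294.9

Inverting to quantity form: Qd = 786.1 - 4P.
Producers keep P_s = P_b - 28 per unit, so supply in terms of the buyer price is Qs = -441.9 + 6P_b.
Market clearing requires 786.1 - 4P_b = -441.9 + 6P_b; hence 1228 = 10P_b and P_b = 122.8.
So P_s = 94.8 and the quantity traded is Q = 786.1 - 4(122.8) = 294.9.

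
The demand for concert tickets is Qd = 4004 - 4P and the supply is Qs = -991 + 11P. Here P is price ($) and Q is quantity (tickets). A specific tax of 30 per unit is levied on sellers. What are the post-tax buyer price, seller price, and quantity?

P_b = 355, P_s = 325, Q = 2584

Sellers keep P_s = P_b - 30 per unit, so supply in terms of the buyer price is Qs = -1321 + 11P_b.
Set Qd = Qs: 4004 - 4P_b = -1321 + 11P_b, so 5325 = 15P_b and P_b = 355.
Then P_s = 355 - 30 = 325 and Q = 4004 - 4(355) = 2584.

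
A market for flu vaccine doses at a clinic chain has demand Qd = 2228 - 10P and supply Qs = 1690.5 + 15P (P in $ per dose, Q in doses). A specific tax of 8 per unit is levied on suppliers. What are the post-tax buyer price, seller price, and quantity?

P_b = 26.3, P_s = 18.3, Q = 1965

The tax drives a wedge P_b - P_s = 8. Substituting P_s = P_b - 8 into supply: Qs = 1570.5 + 15P_b.
Set Qd = Qs: 2228 - 10P_b = 1570.5 + 15P_b, so 657.5 = 25P_b and P_b = 26.3.
Then P_s = 26.3 - 8 = 18.3 and Q = 2228 - 10(26.3) = 1965.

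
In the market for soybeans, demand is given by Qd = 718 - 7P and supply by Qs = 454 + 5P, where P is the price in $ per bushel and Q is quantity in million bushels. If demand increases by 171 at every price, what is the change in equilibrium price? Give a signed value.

ΔP = 14.25

Set Qd = Qs: 718 - 7P = 454 + 5P, so 264 = 12P and P* = 22.
Then Q* = 718 - 7(22) = 564.
After the shift, demand is Qd = 889 - 7P.
The new intersection has 435 = 12P, i.e. P = 36.25, Q = 635.25.
ΔP = 36.25 - 22 = 14.25.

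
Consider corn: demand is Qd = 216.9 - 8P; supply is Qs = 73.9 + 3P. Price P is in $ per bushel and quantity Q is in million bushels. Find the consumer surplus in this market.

Consumer surplus = 796.650625

Set Qd = Qs: 216.9 - 8P = 73.9 + 3P, so 143 = 11P and P* = 13.
From the demand curve, Q* = 216.9 - 8(13) = 112.9.
Demand choke price (Qd = 0): P = 216.9/8 = 27.1125. Consumer surplus = ½ × (27.1125 - 13) × 112.9 = 796.650625.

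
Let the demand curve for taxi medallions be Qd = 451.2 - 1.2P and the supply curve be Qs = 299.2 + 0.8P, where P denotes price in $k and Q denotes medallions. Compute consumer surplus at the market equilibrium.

Consumer surplus = 54000

At equilibrium Qd = Qs, so 451.2 - 1.2P = 299.2 + 0.8P; collecting terms, 152 = 2P and P* = 76.
Plugging P* into demand: Q* = 451.2 - 1.2(76) = 360.
Demand choke price (Qd = 0): P = 451.2/1.2 = 376. Consumer surplus = ½ × (376 - 76) × 360 = 54000.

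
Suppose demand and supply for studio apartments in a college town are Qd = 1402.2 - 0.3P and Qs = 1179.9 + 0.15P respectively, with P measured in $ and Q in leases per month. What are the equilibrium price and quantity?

P* = 494, Q* = 1254

Equating demand and supply, 1402.2 - 0.3P = 1179.9 + 0.15P gives 0.45P = 222.3, so P* = 494.
Substitute back: Q* = 1402.2 - 0.3(494) = 1254.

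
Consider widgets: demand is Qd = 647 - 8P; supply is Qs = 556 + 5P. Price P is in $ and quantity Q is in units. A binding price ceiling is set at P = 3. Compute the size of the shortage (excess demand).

With P fixed at 3, quantity demanded is 623 and quantity supplied is 571.
Shortage = Qd - Qs = 623 - 571 = 52.

Shortage = 52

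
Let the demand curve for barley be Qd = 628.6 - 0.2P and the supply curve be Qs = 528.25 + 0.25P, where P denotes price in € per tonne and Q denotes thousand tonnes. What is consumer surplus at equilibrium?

Set Qd = Qs: 628.6 - 0.2P = 528.25 + 0.25P, so 100.35 = 0.45P and P* = 223.
Plugging P* into demand: Q* = 628.6 - 0.2(223) = 584.
Demand choke price (Qd = 0): P = 628.6/0.2 = 3143. Consumer surplus = ½ × (3143 - 223) × 584 = 852640.

Consumer surplus = 852640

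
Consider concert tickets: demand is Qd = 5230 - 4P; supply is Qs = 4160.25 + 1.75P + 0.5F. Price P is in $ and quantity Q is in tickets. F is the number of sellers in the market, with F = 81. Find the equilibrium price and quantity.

P* = 179, Q* = 4514

With F = 81, supply is Qs = 4200.75 + 1.75P.
Set Qd = Qs: 5230 - 4P = 4200.75 + 1.75P, so 1029.25 = 5.75P and P* = 179.
Plugging P* into demand: Q* = 5230 - 4(179) = 4514.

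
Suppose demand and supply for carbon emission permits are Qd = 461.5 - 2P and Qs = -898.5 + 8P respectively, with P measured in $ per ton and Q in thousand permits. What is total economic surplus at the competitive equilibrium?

Total surplus = 11221.953125

The market clears where 461.5 - 2P = -898.5 + 8P. Rearranging, 10P = 1360, hence P* = 136.
From the demand curve, Q* = 461.5 - 2(136) = 189.5.
Demand choke price = 230.75; supply choke price = 112.3125. CS = ½(230.75 - 136)(189.5) = 8977.5625; PS = ½(136 - 112.3125)(189.5) = 2244.390625. Total surplus = 11221.953125.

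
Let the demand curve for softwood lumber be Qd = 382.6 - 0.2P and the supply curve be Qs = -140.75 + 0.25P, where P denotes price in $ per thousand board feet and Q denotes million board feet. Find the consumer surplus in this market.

Consumer surplus = 56250

Equating demand and supply, 382.6 - 0.2P = -140.75 + 0.25P gives 0.45P = 523.35, so P* = 1163.
From the demand curve, Q* = 382.6 - 0.2(1163) = 150.
Demand choke price (Qd = 0): P = 382.6/0.2 = 1913. Consumer surplus = ½ × (1913 - 1163) × 150 = 56250.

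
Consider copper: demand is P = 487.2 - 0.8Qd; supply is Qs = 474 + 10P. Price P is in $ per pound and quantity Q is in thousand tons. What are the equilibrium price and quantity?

In direct form, Qd = 609 - 1.25P.
The market clears where 609 - 1.25P = 474 + 10P. Rearranging, 11.25P = 135, hence P* = 12.
Substitute back: Q* = 609 - 1.25(12) = 594.

P* = 12, Q* = 594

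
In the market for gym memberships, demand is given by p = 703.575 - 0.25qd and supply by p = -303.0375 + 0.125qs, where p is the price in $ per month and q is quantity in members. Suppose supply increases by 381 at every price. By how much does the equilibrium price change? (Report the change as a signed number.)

Inverting to quantity form: qd = 2814.3 - 4p and qs = 2424.3 + 8p.
At equilibrium qd = qs, so 2814.3 - 4p = 2424.3 + 8p; collecting terms, 390 = 12p and p* = 32.5.
Then q* = 2814.3 - 4(32.5) = 2684.3.
After the shift, supply is qs = 2805.3 + 8p.
The new intersection has 9 = 12p, i.e. p = 0.75, q = 2811.3.
Δp = 0.75 - 32.5 = -31.75.

Δp = -31.75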